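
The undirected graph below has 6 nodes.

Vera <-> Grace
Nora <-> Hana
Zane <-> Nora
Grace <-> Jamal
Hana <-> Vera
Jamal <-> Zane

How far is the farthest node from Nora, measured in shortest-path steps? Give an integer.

Distances from Nora: Grace:3, Hana:1, Jamal:2, Vera:2, Zane:1.
The largest is 3 (to Grace), so the eccentricity of Nora is 3.

3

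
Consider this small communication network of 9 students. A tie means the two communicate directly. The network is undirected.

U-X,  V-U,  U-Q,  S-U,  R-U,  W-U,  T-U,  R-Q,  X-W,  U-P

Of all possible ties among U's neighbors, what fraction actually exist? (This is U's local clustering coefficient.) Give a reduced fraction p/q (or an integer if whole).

U's neighbors: P, Q, R, S, T, V, W, and X (k = 8).
Possible neighbor pairs: C(8,2) = 28. Edges among them: Q–R, W–X → e = 2.
Clustering(U) = 2/28 = 1/14.

1/14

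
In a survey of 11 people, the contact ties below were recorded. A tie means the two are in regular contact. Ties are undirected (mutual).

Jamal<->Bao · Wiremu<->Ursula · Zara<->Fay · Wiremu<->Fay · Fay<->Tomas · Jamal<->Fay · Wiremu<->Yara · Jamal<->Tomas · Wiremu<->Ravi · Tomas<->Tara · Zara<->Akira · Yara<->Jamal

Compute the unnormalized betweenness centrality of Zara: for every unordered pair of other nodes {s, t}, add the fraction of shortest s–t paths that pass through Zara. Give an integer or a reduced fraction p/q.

Pairs whose geodesics pass through Zara — Ursula–Akira: 1; Tara–Akira: 1; Bao–Akira: 1; Wiremu–Akira: 1; Ravi–Akira: 1; Akira–Yara: 2/2; Akira–Jamal: 1; Akira–Tomas: 1; Akira–Fay: 1.
All other pairs contribute 0.
Summing the contributions gives betweenness(Zara) = 9.

9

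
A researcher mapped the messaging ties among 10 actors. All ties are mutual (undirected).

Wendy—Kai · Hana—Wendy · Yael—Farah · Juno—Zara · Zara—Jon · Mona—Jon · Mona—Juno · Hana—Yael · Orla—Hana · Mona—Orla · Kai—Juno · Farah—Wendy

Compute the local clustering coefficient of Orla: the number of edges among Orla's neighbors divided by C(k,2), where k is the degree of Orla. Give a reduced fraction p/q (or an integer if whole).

Orla's neighbors: Hana and Mona (k = 2).
Possible neighbor pairs: C(2,2) = 1. Edges among them: none → e = 0.
Clustering(Orla) = 0/1.

0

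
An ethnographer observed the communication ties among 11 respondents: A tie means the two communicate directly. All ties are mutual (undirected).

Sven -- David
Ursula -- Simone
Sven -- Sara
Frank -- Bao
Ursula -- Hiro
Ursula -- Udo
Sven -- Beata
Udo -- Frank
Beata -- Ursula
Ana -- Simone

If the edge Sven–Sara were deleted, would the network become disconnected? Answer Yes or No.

Without the Sven–Sara edge there is no alternate route between Sven and Sara, so the network disconnects. It is a bridge.

Yes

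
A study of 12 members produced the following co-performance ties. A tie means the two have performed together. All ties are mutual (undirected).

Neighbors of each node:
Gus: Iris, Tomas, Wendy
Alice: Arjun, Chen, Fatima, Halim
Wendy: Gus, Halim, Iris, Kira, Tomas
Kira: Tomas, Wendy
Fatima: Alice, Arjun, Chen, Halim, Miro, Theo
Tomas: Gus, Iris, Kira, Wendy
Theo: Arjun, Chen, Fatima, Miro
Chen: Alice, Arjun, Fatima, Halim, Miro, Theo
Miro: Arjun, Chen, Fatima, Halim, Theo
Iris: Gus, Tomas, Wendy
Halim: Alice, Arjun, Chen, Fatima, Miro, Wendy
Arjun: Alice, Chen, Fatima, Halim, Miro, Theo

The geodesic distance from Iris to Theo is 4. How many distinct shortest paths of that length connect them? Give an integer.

The shortest distance is 4. The length-4 paths are: Iris–Wendy–Halim–Chen–Theo; Iris–Wendy–Halim–Fatima–Theo; Iris–Wendy–Halim–Arjun–Theo; Iris–Wendy–Halim–Miro–Theo.
That gives 4 distinct shortest paths.

4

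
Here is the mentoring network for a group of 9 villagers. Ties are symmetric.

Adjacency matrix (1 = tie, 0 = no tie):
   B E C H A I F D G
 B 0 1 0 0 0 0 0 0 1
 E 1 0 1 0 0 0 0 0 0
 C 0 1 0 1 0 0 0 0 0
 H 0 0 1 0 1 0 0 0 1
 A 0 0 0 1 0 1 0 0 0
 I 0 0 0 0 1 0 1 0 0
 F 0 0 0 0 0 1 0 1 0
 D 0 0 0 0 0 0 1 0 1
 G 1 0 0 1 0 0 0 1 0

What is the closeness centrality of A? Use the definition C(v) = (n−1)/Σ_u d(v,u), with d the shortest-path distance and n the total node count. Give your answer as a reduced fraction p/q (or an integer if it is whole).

8/17

Distances from A: B:3, C:2, D:3, E:3, F:2, G:2, H:1, I:1. Sum = 17.
n = 9, so closeness = 8/17.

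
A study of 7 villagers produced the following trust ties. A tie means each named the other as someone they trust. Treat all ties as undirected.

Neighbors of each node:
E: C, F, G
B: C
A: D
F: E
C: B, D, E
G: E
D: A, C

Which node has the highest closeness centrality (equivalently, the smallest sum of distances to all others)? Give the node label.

Farness (sum of distances to all others) for each node — A:17, B:14, C:9, D:12, E:10, F:15, G:15.
The smallest farness is 9, for C, so C has the highest closeness.

C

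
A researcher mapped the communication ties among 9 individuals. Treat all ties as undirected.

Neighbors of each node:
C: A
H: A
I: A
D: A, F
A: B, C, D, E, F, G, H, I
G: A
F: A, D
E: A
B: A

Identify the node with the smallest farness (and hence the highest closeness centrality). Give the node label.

A

Farness (sum of distances to all others) for each node — A:8, B:15, C:15, D:14, E:15, F:14, G:15, H:15, I:15.
The smallest farness is 8, for A, so A has the highest closeness.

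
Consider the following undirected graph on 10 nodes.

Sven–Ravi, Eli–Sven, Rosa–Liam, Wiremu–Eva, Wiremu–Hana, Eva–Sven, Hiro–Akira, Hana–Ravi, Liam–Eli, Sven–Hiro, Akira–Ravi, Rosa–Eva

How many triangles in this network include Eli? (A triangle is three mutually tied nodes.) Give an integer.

0

Eli's neighbors are Liam and Sven, but none of them are tied to each other, so no triangle contains Eli.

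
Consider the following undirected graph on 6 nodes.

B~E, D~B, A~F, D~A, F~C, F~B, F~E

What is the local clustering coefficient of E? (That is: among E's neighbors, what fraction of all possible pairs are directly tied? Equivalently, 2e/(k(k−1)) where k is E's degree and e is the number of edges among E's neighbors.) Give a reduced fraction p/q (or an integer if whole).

1

E's neighbors: B and F (k = 2).
Possible neighbor pairs: C(2,2) = 1. Edges among them: B–F → e = 1.
Clustering(E) = 1/1.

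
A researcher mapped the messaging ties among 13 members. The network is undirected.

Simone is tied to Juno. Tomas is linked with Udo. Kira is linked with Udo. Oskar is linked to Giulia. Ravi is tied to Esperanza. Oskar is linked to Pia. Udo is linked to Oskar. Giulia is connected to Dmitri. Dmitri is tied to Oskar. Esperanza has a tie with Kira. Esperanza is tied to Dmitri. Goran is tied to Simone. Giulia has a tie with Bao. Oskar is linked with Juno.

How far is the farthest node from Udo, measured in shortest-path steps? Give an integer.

Distances from Udo: Bao:3, Dmitri:2, Esperanza:2, Giulia:2, Goran:4, Juno:2, Kira:1, Oskar:1, Pia:2, Ravi:3, Simone:3, Tomas:1.
The largest is 4 (to Goran), so the eccentricity of Udo is 4.

4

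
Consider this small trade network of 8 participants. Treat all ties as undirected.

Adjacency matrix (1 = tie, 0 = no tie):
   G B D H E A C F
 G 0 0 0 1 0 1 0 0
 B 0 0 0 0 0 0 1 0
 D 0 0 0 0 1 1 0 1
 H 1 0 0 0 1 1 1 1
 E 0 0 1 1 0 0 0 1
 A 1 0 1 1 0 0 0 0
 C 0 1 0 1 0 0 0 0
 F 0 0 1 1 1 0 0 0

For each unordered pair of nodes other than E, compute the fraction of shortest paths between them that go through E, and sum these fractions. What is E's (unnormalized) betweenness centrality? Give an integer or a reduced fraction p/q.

Pairs whose geodesics pass through E — B–D: 1/3; D–H: 1/3; D–C: 1/3.
All other pairs contribute 0.
Summing the contributions gives betweenness(E) = 1.

1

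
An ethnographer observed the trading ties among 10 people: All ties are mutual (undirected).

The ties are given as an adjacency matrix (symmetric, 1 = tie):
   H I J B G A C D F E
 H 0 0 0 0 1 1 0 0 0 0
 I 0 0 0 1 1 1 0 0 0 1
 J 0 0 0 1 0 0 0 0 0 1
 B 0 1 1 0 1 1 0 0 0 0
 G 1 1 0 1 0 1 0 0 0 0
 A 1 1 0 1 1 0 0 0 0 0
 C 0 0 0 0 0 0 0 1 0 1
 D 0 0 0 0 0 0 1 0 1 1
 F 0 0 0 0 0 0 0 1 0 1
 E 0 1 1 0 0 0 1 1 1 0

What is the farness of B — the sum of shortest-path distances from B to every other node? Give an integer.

Distances from B: A:1, C:3, D:3, E:2, F:3, G:1, H:2, I:1, J:1.
Sum = 1 + 3 + 3 + 2 + 3 + 1 + 2 + 1 + 1 = 17.

17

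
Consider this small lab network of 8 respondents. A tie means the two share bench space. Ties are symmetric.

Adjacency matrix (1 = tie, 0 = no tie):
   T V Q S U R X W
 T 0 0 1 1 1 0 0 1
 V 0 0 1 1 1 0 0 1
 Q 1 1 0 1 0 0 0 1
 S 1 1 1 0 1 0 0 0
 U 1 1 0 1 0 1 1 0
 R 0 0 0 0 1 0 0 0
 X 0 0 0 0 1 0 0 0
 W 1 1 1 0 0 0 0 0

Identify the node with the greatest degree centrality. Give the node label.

U

Degrees — Q:4, R:1, S:4, T:4, U:5, V:4, W:3, X:1.
The maximum is 5, attained only by U.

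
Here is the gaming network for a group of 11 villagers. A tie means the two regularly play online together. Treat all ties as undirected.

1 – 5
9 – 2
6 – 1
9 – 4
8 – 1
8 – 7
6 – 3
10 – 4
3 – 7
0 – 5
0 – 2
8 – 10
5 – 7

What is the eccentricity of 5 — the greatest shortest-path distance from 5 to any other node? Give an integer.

Distances from 5: 0:1, 1:1, 2:2, 3:2, 4:4, 6:2, 7:1, 8:2, 9:3, 10:3.
The largest is 4 (to 4), so the eccentricity of 5 is 4.

4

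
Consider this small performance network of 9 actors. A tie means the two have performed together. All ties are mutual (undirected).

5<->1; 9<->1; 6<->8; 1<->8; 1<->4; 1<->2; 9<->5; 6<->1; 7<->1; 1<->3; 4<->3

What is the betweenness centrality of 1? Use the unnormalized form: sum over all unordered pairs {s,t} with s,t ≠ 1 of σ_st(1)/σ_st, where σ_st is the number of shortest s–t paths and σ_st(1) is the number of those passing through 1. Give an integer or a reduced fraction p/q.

25

Pairs whose geodesics pass through 1 — 4–7: 1; 4–9: 1; 4–6: 1; 4–8: 1; 4–5: 1; 4–2: 1; 7–9: 1; 7–3: 1; 7–6: 1; 7–8: 1; 7–5: 1; 7–2: 1; 9–3: 1; 9–6: 1 … (+11 more pairs).
All other pairs contribute 0.
Summing the contributions gives betweenness(1) = 25.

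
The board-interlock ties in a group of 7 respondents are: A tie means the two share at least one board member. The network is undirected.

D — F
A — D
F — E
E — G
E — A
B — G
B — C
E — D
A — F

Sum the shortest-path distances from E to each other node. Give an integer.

Distances from E: A:1, B:2, C:3, D:1, F:1, G:1.
Sum = 1 + 2 + 3 + 1 + 1 + 1 = 9.

9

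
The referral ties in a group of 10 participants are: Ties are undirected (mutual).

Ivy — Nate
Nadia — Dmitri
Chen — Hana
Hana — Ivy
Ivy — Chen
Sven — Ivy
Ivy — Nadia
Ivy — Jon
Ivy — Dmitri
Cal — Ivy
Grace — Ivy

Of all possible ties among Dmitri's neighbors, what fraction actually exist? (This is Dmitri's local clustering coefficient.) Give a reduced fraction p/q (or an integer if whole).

1

Dmitri's neighbors: Ivy and Nadia (k = 2).
Possible neighbor pairs: C(2,2) = 1. Edges among them: Ivy–Nadia → e = 1.
Clustering(Dmitri) = 1/1.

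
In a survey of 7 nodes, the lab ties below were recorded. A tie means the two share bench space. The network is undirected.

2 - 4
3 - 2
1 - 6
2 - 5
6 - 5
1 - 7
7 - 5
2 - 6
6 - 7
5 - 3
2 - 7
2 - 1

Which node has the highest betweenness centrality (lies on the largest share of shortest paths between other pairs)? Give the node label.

Unnormalized betweenness of each node: 1:0, 2:22/3, 3:0, 4:0, 5:1, 6:1/3, 7:1/3.
2 has the largest value, 22/3, making it the main broker — the node through which the most shortest paths run.

2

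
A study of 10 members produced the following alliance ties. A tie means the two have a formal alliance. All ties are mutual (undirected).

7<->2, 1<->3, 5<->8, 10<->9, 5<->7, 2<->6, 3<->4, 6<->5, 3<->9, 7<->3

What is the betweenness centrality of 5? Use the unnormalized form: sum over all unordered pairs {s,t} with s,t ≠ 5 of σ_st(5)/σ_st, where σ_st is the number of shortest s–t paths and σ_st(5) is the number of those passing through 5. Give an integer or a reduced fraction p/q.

11

Pairs whose geodesics pass through 5 — 8–6: 1; 8–7: 1; 8–3: 1; 8–4: 1; 8–2: 2/2; 8–9: 1; 8–10: 1; 8–1: 1; 6–7: 1/2; 6–3: 1/2; 6–4: 1/2; 6–9: 1/2; 6–10: 1/2; 6–1: 1/2.
All other pairs contribute 0.
Summing the contributions gives betweenness(5) = 11.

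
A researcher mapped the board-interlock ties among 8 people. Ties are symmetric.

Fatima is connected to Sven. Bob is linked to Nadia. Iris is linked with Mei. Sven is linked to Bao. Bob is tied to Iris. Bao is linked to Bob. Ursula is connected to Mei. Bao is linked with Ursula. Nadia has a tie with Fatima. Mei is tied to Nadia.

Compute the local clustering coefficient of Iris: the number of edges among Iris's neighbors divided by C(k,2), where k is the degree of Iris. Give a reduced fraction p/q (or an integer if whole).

0

Iris's neighbors: Bob and Mei (k = 2).
Possible neighbor pairs: C(2,2) = 1. Edges among them: none → e = 0.
Clustering(Iris) = 0/1.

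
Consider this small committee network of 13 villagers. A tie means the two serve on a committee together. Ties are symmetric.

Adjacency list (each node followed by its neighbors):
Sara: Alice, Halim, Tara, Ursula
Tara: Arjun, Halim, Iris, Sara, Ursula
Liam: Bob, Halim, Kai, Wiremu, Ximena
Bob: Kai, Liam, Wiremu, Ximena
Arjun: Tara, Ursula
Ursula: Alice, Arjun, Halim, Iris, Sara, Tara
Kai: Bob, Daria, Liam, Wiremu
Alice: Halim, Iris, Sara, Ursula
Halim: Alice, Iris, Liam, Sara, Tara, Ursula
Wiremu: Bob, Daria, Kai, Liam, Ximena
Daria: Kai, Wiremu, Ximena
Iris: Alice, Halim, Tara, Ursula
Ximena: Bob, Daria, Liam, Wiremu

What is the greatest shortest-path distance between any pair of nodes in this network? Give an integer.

5

Eccentricity of each node (its greatest distance to any other): Alice:4, Arjun:5, Bob:4, Daria:5, Halim:3, Iris:4, Kai:4, Liam:3, Sara:4, Tara:4, Ursula:4, Wiremu:4, Ximena:4.
The maximum eccentricity is 5, realized for instance by the pair Arjun–Daria via Arjun – Tara – Halim – Liam – Kai – Daria. So the diameter is 5.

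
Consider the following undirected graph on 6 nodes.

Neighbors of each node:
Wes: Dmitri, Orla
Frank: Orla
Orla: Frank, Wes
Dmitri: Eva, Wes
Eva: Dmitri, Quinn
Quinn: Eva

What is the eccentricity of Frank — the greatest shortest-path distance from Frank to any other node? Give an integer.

5

Distances from Frank: Dmitri:3, Eva:4, Orla:1, Quinn:5, Wes:2.
The largest is 5 (to Quinn), so the eccentricity of Frank is 5.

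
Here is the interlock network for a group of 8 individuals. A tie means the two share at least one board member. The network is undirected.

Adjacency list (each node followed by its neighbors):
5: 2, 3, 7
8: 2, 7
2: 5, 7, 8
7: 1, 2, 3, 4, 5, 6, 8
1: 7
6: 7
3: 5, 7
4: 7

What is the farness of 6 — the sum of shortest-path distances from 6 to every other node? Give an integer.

Distances from 6: 1:2, 2:2, 3:2, 4:2, 5:2, 7:1, 8:2.
Sum = 2 + 2 + 2 + 2 + 2 + 1 + 2 = 13.

13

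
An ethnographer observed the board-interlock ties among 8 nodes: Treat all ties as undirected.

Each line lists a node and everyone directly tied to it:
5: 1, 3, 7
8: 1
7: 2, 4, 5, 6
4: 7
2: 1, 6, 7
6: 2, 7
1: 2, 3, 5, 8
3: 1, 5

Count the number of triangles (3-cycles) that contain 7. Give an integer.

7's neighbors: 2, 4, 5, and 6.
Neighbor pairs that are themselves tied: 7–2–6. Each forms one triangle with 7, for 1 in total.

1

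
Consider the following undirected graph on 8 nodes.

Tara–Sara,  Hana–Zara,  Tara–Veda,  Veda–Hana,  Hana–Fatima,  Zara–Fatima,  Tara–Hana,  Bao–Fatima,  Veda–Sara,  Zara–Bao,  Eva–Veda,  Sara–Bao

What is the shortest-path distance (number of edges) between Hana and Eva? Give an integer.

2

One shortest route is Hana – Veda – Eva, which uses 2 edges, and Hana and Eva are not directly tied, so nothing shorter exists. So d(Hana,Eva) = 2.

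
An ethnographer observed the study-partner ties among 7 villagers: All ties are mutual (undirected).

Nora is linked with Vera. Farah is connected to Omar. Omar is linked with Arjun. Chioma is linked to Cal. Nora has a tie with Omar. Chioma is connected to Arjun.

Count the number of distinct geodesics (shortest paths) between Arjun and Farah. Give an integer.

The shortest distance is 2, and the only length-2 path is Arjun–Omar–Farah. So there is exactly 1 shortest path.

1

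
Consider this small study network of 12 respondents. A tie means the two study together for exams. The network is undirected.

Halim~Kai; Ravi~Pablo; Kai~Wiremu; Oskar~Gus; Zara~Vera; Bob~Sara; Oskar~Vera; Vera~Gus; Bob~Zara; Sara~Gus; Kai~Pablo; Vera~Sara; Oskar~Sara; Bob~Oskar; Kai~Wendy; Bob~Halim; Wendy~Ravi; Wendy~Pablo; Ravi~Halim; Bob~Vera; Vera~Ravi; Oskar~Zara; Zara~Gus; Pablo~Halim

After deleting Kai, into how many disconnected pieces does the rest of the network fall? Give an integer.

2

Without Kai, the remaining ties split the others into: {Bob, Gus, Halim, Oskar, Pablo, Ravi, Sara, Vera, Wendy, Zara}; {Wiremu}.
That's 2 separate components.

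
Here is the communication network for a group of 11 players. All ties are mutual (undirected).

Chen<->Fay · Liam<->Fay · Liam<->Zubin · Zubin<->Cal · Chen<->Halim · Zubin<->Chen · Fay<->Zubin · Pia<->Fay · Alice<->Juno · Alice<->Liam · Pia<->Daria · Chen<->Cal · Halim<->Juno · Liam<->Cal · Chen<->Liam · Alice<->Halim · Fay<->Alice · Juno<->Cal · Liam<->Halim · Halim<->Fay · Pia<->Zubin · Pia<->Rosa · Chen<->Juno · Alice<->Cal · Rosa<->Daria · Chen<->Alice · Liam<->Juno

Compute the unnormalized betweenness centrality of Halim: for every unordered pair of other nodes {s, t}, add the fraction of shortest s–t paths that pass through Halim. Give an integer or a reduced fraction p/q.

Pairs whose geodesics pass through Halim — Fay–Juno: 1/4; Juno–Daria: 1/7; Juno–Rosa: 1/7; Juno–Pia: 1/7.
All other pairs contribute 0.
Summing the contributions gives betweenness(Halim) = 19/28.

19/28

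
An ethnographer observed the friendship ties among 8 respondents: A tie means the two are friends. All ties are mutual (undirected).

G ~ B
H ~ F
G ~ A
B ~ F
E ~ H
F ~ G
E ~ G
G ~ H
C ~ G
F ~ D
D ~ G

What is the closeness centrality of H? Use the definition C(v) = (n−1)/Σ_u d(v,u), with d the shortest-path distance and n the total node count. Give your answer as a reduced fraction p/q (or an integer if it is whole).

7/11

Distances from H: A:2, B:2, C:2, D:2, E:1, F:1, G:1. Sum = 11.
n = 8, so closeness = 7/11.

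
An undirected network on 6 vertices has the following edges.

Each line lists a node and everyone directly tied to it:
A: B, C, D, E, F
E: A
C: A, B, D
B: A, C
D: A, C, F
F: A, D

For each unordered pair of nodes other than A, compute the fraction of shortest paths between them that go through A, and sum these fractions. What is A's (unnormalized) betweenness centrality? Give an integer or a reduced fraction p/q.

Pairs whose geodesics pass through A — E–D: 1; E–B: 1; E–C: 1; E–F: 1; D–B: 1/2; B–F: 1; C–F: 1/2.
All other pairs contribute 0.
Summing the contributions gives betweenness(A) = 6.

6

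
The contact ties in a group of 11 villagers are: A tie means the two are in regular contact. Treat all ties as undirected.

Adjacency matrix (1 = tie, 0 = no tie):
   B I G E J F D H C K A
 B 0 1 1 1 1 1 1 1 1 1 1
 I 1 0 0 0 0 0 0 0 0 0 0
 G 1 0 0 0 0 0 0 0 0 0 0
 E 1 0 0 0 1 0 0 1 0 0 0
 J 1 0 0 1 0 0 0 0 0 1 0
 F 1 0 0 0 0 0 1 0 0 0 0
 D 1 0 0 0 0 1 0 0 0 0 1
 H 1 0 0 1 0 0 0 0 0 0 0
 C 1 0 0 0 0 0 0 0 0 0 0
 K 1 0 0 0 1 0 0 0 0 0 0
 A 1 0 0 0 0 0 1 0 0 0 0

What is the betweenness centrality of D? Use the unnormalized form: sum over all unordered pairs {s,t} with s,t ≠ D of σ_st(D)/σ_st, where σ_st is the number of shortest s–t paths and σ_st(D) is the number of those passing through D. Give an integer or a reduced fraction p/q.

1/2

Pairs whose geodesics pass through D — F–A: 1/2.
All other pairs contribute 0.
Summing the contributions gives betweenness(D) = 1/2.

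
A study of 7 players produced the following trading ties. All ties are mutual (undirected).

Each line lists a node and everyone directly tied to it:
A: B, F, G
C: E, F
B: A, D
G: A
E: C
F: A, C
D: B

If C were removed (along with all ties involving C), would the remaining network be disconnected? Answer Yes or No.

Removing C leaves {A, B, D, F, and G} with no path to {E}, so the network splits into 2 components. C is a cut vertex.

Yes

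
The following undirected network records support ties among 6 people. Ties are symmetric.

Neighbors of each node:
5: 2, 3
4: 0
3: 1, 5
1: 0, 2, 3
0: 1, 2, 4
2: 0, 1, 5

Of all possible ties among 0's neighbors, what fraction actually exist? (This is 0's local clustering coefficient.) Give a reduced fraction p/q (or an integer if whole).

1/3

0's neighbors: 1, 2, and 4 (k = 3).
Possible neighbor pairs: C(3,2) = 3. Edges among them: 1–2 → e = 1.
Clustering(0) = 1/3.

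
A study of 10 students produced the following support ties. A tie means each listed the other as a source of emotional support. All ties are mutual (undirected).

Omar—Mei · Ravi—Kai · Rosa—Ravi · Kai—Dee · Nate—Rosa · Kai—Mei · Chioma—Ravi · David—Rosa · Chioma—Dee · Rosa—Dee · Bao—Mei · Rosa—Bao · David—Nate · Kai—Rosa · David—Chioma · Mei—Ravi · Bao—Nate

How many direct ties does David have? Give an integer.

3

David is directly tied to Chioma, Nate, and Rosa. That is 3 neighbors, so the degree of David is 3.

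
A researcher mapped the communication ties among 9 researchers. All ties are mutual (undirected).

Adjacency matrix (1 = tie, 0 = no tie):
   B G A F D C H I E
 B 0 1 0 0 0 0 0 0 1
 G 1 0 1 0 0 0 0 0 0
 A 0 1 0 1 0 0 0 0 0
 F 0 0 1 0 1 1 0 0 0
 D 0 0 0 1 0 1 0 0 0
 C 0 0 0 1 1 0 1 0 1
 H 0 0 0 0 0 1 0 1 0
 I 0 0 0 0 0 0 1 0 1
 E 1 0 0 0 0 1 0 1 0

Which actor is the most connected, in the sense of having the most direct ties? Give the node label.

C

Degrees — A:2, B:2, C:4, D:2, E:3, F:3, G:2, H:2, I:2.
The maximum is 4, attained only by C.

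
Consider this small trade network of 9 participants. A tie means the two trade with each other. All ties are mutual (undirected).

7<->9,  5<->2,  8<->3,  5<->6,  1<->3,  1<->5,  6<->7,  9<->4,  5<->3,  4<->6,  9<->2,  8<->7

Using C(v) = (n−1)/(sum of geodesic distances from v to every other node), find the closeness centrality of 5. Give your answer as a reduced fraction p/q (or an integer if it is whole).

2/3

Distances from 5: 1:1, 2:1, 3:1, 4:2, 6:1, 7:2, 8:2, 9:2. Sum = 12.
n = 9, so closeness = 8/12 = 2/3.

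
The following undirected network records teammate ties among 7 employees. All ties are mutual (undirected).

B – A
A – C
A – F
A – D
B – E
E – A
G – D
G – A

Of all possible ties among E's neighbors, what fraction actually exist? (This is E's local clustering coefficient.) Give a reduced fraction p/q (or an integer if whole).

1

E's neighbors: A and B (k = 2).
Possible neighbor pairs: C(2,2) = 1. Edges among them: A–B → e = 1.
Clustering(E) = 1/1.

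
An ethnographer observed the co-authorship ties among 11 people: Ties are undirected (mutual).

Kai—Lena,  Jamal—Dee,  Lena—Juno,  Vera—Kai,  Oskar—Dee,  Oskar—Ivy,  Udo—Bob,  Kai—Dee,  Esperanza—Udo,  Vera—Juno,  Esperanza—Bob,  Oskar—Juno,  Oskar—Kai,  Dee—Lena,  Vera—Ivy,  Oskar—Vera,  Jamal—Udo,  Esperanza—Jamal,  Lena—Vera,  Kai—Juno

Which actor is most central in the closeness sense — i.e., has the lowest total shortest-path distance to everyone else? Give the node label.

Farness (sum of distances to all others) for each node — Bob:34, Dee:17, Esperanza:26, Ivy:26, Jamal:20, Juno:24, Kai:19, Lena:20, Oskar:19, Udo:26, Vera:23.
The smallest farness is 17, for Dee, so Dee has the highest closeness.

Dee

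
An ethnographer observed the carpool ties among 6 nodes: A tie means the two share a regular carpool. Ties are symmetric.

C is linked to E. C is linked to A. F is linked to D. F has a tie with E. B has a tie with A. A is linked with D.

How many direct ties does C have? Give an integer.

2

C is directly tied to A and E. That is 2 neighbors, so the degree of C is 2.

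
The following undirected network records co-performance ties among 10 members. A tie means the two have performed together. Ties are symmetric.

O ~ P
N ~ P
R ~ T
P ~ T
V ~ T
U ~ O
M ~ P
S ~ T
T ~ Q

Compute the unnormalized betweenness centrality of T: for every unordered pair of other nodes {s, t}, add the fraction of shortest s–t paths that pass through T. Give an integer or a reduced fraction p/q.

Pairs whose geodesics pass through T — N–V: 1; N–S: 1; N–R: 1; N–Q: 1; P–V: 1; P–S: 1; P–R: 1; P–Q: 1; U–V: 1; U–S: 1; U–R: 1; U–Q: 1; V–S: 1; V–R: 1 … (+12 more pairs).
All other pairs contribute 0.
Summing the contributions gives betweenness(T) = 26.

26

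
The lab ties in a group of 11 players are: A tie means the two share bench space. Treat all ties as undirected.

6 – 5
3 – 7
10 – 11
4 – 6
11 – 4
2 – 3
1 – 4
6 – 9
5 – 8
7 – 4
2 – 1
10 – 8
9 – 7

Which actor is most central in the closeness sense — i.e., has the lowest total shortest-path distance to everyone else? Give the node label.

4

Farness (sum of distances to all others) for each node — 1:23, 2:28, 3:27, 4:17, 5:25, 6:20, 7:21, 8:30, 9:24, 10:27, 11:22.
The smallest farness is 17, for 4, so 4 has the highest closeness.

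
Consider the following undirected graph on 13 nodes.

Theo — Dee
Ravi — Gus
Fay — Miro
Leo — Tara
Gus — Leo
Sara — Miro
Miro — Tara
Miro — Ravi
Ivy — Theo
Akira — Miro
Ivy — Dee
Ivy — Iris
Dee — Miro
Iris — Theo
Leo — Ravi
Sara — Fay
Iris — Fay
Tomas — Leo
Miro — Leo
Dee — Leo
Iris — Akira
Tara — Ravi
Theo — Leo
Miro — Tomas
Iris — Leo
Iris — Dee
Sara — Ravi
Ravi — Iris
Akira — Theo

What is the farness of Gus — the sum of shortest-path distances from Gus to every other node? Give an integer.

25

Distances from Gus: Akira:3, Dee:2, Fay:3, Iris:2, Ivy:3, Leo:1, Miro:2, Ravi:1, Sara:2, Tara:2, Theo:2, Tomas:2.
Sum = 3 + 2 + 3 + 2 + 3 + 1 + 2 + 1 + 2 + 2 + 2 + 2 = 25.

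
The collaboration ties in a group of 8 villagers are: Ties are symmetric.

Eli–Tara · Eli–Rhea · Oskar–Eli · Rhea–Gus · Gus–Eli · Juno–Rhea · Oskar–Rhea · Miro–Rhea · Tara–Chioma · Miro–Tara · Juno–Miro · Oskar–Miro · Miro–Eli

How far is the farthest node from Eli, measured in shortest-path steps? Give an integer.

2

Distances from Eli: Chioma:2, Gus:1, Juno:2, Miro:1, Oskar:1, Rhea:1, Tara:1.
The largest is 2 (to Juno and Chioma), so the eccentricity of Eli is 2.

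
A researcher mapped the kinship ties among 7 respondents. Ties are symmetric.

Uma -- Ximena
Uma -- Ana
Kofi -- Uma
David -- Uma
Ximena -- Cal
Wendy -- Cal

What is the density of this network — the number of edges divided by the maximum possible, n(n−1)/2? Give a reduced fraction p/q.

There are 6 edges and 7 nodes, so the maximum possible is C(7,2) = 21.
Density = 6/21 = 2/7.

2/7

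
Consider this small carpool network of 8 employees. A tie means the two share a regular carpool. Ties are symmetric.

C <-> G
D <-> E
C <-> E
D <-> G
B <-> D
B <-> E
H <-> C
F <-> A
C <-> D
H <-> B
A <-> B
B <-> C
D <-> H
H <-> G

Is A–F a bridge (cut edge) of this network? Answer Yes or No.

Without the A–F edge there is no alternate route between A and F, so the network disconnects. It is a bridge.

Yes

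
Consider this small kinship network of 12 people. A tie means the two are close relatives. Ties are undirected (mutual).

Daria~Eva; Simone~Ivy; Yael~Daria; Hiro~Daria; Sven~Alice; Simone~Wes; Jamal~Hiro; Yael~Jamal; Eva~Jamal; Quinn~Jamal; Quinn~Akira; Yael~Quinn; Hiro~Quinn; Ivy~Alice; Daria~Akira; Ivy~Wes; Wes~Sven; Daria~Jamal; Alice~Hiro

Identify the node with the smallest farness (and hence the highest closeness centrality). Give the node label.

Hiro

Farness (sum of distances to all others) for each node — Akira:31, Alice:22, Daria:23, Eva:31, Hiro:20, Ivy:28, Jamal:23, Quinn:24, Simone:36, Sven:29, Wes:35, Yael:30.
The smallest farness is 20, for Hiro, so Hiro has the highest closeness.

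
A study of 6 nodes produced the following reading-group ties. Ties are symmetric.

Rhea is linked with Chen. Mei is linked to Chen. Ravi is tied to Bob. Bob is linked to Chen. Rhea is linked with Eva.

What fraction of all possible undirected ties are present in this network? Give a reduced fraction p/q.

1/3

There are 5 edges and 6 nodes, so the maximum possible is C(6,2) = 15.
Density = 5/15 = 1/3.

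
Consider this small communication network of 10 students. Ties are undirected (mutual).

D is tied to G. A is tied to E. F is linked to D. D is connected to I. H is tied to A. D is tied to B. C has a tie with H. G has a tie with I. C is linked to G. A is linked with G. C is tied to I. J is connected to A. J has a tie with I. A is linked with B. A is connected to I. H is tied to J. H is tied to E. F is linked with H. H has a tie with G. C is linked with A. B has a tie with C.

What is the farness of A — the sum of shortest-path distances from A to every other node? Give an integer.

Distances from A: B:1, C:1, D:2, E:1, F:2, G:1, H:1, I:1, J:1.
Sum = 1 + 1 + 2 + 1 + 2 + 1 + 1 + 1 + 1 = 11.

11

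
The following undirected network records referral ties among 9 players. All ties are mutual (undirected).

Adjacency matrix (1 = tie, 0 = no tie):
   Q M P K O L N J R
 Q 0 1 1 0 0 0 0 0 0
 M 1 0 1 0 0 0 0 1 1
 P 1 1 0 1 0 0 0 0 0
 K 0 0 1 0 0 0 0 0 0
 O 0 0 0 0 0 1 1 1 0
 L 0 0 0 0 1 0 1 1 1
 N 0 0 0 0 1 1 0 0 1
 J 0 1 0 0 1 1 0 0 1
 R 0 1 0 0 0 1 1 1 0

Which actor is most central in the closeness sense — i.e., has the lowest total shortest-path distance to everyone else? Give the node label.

Farness (sum of distances to all others) for each node — J:13, K:23, L:16, M:12, N:17, O:17, P:16, Q:17, R:13.
The smallest farness is 12, for M, so M has the highest closeness.

M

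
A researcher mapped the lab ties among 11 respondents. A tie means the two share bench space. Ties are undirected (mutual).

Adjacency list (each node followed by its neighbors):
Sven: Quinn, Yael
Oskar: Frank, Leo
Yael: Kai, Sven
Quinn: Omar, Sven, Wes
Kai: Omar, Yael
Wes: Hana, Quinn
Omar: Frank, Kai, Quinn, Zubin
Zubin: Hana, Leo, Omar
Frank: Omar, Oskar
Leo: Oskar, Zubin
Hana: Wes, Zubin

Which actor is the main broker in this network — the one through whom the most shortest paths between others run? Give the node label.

Unnormalized betweenness of each node: Frank:11/2, Hana:5/2, Kai:11/2, Leo:5/2, Omar:23, Oskar:1, Quinn:12, Sven:5/2, Wes:5/2, Yael:1, Zubin:12.
Omar has the largest value, 23, making it the main broker — the node through which the most shortest paths run.

Omar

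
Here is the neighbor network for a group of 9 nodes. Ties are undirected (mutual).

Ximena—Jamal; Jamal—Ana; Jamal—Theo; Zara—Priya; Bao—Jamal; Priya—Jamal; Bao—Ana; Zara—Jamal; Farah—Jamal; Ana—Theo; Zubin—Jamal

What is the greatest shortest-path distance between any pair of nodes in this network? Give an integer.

2

Eccentricity of each node (its greatest distance to any other): Ana:2, Bao:2, Farah:2, Jamal:1, Priya:2, Theo:2, Ximena:2, Zara:2, Zubin:2.
The maximum eccentricity is 2, realized for instance by the pair Ximena–Priya via Ximena – Jamal – Priya. So the diameter is 2.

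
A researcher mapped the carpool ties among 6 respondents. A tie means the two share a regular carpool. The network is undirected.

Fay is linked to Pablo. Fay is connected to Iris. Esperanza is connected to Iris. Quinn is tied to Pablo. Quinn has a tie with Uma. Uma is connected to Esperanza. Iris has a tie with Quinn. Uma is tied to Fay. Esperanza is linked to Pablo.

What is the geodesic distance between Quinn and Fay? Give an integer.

One shortest route is Quinn – Iris – Fay, which uses 2 edges, and Quinn and Fay are not directly tied, so nothing shorter exists. So d(Quinn,Fay) = 2.

2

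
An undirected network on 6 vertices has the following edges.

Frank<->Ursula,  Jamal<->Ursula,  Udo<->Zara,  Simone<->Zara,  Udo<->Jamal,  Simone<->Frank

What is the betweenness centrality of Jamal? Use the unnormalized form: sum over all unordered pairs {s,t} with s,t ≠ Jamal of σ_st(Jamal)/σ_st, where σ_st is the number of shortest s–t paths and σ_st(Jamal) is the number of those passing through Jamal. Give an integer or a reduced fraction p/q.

Pairs whose geodesics pass through Jamal — Zara–Ursula: 1/2; Frank–Udo: 1/2; Ursula–Udo: 1.
All other pairs contribute 0.
Summing the contributions gives betweenness(Jamal) = 2.

2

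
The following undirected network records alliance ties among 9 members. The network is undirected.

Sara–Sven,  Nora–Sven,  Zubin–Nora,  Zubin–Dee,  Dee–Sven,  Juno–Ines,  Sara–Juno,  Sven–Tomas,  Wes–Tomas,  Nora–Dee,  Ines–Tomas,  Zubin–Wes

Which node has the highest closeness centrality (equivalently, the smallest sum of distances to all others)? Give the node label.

Sven

Farness (sum of distances to all others) for each node — Dee:15, Ines:17, Juno:19, Nora:15, Sara:16, Sven:12, Tomas:13, Wes:16, Zubin:17.
The smallest farness is 12, for Sven, so Sven has the highest closeness.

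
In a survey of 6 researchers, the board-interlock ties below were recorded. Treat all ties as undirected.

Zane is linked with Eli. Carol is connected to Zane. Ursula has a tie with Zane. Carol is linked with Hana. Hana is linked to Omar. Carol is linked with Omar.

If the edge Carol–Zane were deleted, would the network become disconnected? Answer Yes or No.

Yes

Without the Carol–Zane edge there is no alternate route between Carol and Zane, so the network disconnects. It is a bridge.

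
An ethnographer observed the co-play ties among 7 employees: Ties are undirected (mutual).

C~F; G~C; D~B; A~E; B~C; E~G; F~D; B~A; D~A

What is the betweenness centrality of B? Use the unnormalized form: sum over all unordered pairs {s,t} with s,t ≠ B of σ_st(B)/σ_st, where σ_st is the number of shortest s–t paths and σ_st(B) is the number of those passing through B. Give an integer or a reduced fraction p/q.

11/6

Pairs whose geodesics pass through B — A–C: 1; G–D: 1/3; C–D: 1/2.
All other pairs contribute 0.
Summing the contributions gives betweenness(B) = 11/6.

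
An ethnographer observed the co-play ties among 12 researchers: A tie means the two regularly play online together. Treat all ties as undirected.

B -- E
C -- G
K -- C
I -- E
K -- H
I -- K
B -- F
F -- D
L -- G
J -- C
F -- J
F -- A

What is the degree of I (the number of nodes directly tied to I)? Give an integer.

2

I is directly tied to E and K. That is 2 neighbors, so the degree of I is 2.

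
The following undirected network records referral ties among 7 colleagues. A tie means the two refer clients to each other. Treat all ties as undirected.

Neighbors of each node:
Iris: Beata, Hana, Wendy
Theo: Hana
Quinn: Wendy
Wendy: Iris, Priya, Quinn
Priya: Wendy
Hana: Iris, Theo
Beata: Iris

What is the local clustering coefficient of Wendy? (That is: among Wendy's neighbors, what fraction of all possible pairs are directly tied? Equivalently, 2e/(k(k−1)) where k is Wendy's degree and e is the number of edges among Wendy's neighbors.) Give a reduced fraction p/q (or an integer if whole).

0

Wendy's neighbors: Iris, Priya, and Quinn (k = 3).
Possible neighbor pairs: C(3,2) = 3. Edges among them: none → e = 0.
Clustering(Wendy) = 0/3 = 0.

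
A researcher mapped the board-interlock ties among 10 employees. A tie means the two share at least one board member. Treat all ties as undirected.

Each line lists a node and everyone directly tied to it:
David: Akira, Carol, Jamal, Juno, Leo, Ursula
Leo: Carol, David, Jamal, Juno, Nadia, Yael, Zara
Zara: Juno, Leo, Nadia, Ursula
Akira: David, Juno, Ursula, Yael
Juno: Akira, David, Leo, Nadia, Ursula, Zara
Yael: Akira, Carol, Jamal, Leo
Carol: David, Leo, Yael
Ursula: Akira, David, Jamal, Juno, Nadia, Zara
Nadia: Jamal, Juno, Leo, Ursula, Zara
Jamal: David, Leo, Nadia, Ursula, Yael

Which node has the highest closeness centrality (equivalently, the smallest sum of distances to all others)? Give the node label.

Leo

Farness (sum of distances to all others) for each node — Akira:14, Carol:15, David:12, Jamal:13, Juno:12, Leo:11, Nadia:13, Ursula:12, Yael:14, Zara:14.
The smallest farness is 11, for Leo, so Leo has the highest closeness.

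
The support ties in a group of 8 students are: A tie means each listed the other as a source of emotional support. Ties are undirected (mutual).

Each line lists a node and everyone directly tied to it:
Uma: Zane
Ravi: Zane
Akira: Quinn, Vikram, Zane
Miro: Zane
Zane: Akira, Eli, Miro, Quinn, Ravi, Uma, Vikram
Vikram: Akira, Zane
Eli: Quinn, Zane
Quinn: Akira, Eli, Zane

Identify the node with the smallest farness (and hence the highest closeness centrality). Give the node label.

Zane

Farness (sum of distances to all others) for each node — Akira:11, Eli:12, Miro:13, Quinn:11, Ravi:13, Uma:13, Vikram:12, Zane:7.
The smallest farness is 7, for Zane, so Zane has the highest closeness.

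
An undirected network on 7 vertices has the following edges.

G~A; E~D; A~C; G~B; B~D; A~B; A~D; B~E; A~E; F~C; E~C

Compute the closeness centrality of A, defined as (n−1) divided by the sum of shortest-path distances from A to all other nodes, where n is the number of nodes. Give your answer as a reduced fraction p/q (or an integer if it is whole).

6/7

Distances from A: B:1, C:1, D:1, E:1, F:2, G:1. Sum = 7.
n = 7, so closeness = 6/7.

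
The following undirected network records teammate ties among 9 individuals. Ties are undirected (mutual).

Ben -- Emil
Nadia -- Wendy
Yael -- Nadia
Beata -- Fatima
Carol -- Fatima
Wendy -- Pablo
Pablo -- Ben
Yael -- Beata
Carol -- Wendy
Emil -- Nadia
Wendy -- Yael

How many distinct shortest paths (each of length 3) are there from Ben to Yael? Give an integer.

2

The shortest distance is 3. The length-3 paths are: Ben–Pablo–Wendy–Yael; Ben–Emil–Nadia–Yael.
That gives 2 distinct shortest paths.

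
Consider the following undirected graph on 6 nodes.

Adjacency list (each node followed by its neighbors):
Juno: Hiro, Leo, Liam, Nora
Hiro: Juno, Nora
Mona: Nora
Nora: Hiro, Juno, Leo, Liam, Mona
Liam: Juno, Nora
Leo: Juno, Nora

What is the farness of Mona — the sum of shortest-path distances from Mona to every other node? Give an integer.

Distances from Mona: Hiro:2, Juno:2, Leo:2, Liam:2, Nora:1.
Sum = 2 + 2 + 2 + 2 + 1 = 9.

9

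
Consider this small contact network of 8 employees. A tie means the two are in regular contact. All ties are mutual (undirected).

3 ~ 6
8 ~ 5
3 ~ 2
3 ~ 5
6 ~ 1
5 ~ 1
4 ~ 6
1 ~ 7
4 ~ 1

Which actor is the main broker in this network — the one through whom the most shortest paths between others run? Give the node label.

Unnormalized betweenness of each node: 1:9, 2:0, 3:7, 4:0, 5:8, 6:4, 7:0, 8:0.
1 has the largest value, 9, making it the main broker — the node through which the most shortest paths run.

1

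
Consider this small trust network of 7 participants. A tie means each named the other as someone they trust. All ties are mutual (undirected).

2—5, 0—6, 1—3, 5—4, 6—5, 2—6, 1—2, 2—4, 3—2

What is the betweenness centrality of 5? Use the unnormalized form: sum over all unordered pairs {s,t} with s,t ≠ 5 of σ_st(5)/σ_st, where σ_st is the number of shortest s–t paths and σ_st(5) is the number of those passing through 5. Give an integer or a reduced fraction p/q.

1

Pairs whose geodesics pass through 5 — 0–4: 1/2; 6–4: 1/2.
All other pairs contribute 0.
Summing the contributions gives betweenness(5) = 1.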